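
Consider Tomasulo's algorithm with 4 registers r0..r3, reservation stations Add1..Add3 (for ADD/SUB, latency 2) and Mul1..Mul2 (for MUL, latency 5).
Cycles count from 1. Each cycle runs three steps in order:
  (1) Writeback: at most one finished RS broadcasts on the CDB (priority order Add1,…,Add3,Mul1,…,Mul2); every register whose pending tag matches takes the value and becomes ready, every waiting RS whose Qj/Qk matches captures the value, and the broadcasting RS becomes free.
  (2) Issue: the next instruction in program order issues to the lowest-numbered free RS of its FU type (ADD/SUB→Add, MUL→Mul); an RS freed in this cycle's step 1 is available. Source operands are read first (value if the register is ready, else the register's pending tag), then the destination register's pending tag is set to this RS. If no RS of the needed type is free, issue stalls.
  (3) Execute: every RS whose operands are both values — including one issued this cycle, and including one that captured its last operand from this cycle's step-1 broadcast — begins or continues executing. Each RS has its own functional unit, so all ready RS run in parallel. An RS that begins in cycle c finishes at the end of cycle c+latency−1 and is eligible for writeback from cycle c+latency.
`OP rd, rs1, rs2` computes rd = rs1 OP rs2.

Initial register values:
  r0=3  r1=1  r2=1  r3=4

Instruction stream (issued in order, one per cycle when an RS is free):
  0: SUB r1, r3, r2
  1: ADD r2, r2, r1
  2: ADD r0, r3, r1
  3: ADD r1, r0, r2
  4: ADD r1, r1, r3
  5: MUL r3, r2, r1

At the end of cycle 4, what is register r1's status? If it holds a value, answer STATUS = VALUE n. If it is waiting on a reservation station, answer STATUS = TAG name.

STATUS = TAG Add3

  c1: issue SUB r1<-Add1  regs: r0:3,r1:Add1,r2:1,r3:4
  c2: issue ADD r2<-Add2  regs: r0:3,r1:Add1,r2:Add2,r3:4
  c3: CDB Add1=3; issue ADD r0<-Add1  regs: r0:Add1,r1:3,r2:Add2,r3:4
  c4: issue ADD r1<-Add3  regs: r0:Add1,r1:Add3,r2:Add2,r3:4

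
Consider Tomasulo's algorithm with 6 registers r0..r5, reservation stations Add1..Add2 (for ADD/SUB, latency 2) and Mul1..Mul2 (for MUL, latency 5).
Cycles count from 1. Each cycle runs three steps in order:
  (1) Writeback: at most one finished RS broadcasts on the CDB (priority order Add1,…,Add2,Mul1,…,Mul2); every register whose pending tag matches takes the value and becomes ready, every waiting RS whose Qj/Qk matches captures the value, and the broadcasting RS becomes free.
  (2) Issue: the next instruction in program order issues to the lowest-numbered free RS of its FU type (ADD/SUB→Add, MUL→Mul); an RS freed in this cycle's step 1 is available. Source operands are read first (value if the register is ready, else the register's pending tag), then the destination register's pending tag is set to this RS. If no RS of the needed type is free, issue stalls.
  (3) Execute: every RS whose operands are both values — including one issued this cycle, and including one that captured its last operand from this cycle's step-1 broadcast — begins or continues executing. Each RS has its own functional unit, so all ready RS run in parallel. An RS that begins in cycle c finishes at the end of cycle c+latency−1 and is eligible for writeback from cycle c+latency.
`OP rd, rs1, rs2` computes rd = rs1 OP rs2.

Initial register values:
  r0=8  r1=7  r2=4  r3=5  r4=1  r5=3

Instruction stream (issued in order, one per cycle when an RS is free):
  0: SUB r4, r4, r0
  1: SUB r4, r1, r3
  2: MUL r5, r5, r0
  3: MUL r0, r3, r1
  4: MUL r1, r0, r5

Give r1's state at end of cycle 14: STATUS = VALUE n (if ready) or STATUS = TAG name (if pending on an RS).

STATUS = VALUE 840

cycle 1: issue SUB r4<-Add1 // r0:8,r1:7,r2:4,r3:5,r4:Add1,r5:3
cycle 2: issue SUB r4<-Add2 // r0:8,r1:7,r2:4,r3:5,r4:Add2,r5:3
cycle 3: CDB Add1=-7; issue MUL r5<-Mul1 // r0:8,r1:7,r2:4,r3:5,r4:Add2,r5:Mul1
cycle 4: CDB Add2=2; issue MUL r0<-Mul2 // r0:Mul2,r1:7,r2:4,r3:5,r4:2,r5:Mul1
cycle 5: stall // r0:Mul2,r1:7,r2:4,r3:5,r4:2,r5:Mul1
cycle 6: stall // r0:Mul2,r1:7,r2:4,r3:5,r4:2,r5:Mul1
cycle 7: stall // r0:Mul2,r1:7,r2:4,r3:5,r4:2,r5:Mul1
cycle 8: CDB Mul1=24; issue MUL r1<-Mul1 // r0:Mul2,r1:Mul1,r2:4,r3:5,r4:2,r5:24
cycle 9: CDB Mul2=35 // r0:35,r1:Mul1,r2:4,r3:5,r4:2,r5:24
cycle 10: - // r0:35,r1:Mul1,r2:4,r3:5,r4:2,r5:24
cycle 11: - // r0:35,r1:Mul1,r2:4,r3:5,r4:2,r5:24
cycle 12: - // r0:35,r1:Mul1,r2:4,r3:5,r4:2,r5:24
cycle 13: - // r0:35,r1:Mul1,r2:4,r3:5,r4:2,r5:24
cycle 14: CDB Mul1=840 // r0:35,r1:840,r2:4,r3:5,r4:2,r5:24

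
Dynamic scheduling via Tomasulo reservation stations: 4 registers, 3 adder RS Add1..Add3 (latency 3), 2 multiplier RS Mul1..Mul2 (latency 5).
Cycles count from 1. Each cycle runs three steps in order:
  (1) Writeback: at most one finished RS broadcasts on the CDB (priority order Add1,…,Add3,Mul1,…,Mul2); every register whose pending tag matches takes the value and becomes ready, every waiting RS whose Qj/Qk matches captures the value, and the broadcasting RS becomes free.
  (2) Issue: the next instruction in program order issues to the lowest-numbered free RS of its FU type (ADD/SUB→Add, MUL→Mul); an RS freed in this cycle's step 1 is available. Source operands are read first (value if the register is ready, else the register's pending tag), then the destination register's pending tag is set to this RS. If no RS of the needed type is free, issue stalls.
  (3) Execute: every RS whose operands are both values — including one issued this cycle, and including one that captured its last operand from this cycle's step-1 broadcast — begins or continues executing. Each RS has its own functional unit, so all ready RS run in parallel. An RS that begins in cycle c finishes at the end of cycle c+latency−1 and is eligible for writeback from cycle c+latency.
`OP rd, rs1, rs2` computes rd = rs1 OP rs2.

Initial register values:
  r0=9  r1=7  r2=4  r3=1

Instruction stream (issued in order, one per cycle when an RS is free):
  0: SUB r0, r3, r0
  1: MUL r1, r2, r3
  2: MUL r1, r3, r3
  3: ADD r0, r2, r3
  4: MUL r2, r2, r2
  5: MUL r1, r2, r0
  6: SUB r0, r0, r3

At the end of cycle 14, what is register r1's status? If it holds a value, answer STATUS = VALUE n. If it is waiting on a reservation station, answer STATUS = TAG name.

STATUS = TAG Mul2

  c1: issue SUB r0<-Add1  regs: r0:Add1,r1:7,r2:4,r3:1
  c2: issue MUL r1<-Mul1  regs: r0:Add1,r1:Mul1,r2:4,r3:1
  c3: issue MUL r1<-Mul2  regs: r0:Add1,r1:Mul2,r2:4,r3:1
  c4: CDB Add1=-8; issue ADD r0<-Add1  regs: r0:Add1,r1:Mul2,r2:4,r3:1
  c5: stall  regs: r0:Add1,r1:Mul2,r2:4,r3:1
  c6: stall  regs: r0:Add1,r1:Mul2,r2:4,r3:1
  c7: CDB Add1=5; stall  regs: r0:5,r1:Mul2,r2:4,r3:1
  c8: CDB Mul1=4; issue MUL r2<-Mul1  regs: r0:5,r1:Mul2,r2:Mul1,r3:1
  c9: CDB Mul2=1; issue MUL r1<-Mul2  regs: r0:5,r1:Mul2,r2:Mul1,r3:1
  c10: issue SUB r0<-Add1  regs: r0:Add1,r1:Mul2,r2:Mul1,r3:1
  c11: -  regs: r0:Add1,r1:Mul2,r2:Mul1,r3:1
  c12: -  regs: r0:Add1,r1:Mul2,r2:Mul1,r3:1
  c13: CDB Add1=4  regs: r0:4,r1:Mul2,r2:Mul1,r3:1
  c14: CDB Mul1=16  regs: r0:4,r1:Mul2,r2:16,r3:1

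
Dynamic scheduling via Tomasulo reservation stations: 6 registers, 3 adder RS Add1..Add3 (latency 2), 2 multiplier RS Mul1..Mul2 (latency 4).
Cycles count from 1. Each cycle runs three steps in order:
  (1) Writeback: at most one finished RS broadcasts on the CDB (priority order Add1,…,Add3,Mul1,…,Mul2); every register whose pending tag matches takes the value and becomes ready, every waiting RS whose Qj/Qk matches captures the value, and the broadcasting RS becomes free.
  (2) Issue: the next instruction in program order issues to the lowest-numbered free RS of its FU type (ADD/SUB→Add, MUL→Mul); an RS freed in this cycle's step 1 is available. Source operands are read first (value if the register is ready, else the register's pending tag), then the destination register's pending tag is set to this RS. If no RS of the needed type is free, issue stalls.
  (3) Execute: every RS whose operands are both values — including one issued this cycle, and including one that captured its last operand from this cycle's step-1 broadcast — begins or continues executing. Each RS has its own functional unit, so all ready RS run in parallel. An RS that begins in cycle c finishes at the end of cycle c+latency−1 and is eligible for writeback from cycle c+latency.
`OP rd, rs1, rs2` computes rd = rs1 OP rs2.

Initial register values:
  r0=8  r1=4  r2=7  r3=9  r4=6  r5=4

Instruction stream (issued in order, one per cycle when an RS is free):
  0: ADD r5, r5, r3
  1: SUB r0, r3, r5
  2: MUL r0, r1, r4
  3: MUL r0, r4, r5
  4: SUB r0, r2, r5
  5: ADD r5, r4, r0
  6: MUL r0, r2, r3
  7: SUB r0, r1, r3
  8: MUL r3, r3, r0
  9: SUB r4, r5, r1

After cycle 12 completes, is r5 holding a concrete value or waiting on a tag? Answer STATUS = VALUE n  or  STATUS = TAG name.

STATUS = VALUE 0

c1: issue ADD r5<-Add1 | r0:8,r1:4,r2:7,r3:9,r4:6,r5:Add1
c2: issue SUB r0<-Add2 | r0:Add2,r1:4,r2:7,r3:9,r4:6,r5:Add1
c3: CDB Add1=13; issue MUL r0<-Mul1 | r0:Mul1,r1:4,r2:7,r3:9,r4:6,r5:13
c4: issue MUL r0<-Mul2 | r0:Mul2,r1:4,r2:7,r3:9,r4:6,r5:13
c5: CDB Add2=-4; issue SUB r0<-Add1 | r0:Add1,r1:4,r2:7,r3:9,r4:6,r5:13
c6: issue ADD r5<-Add2 | r0:Add1,r1:4,r2:7,r3:9,r4:6,r5:Add2
c7: CDB Add1=-6; stall | r0:-6,r1:4,r2:7,r3:9,r4:6,r5:Add2
c8: CDB Mul1=24; issue MUL r0<-Mul1 | r0:Mul1,r1:4,r2:7,r3:9,r4:6,r5:Add2
c9: CDB Add2=0; issue SUB r0<-Add1 | r0:Add1,r1:4,r2:7,r3:9,r4:6,r5:0
c10: CDB Mul2=78; issue MUL r3<-Mul2 | r0:Add1,r1:4,r2:7,r3:Mul2,r4:6,r5:0
c11: CDB Add1=-5; issue SUB r4<-Add1 | r0:-5,r1:4,r2:7,r3:Mul2,r4:Add1,r5:0
c12: CDB Mul1=63 | r0:-5,r1:4,r2:7,r3:Mul2,r4:Add1,r5:0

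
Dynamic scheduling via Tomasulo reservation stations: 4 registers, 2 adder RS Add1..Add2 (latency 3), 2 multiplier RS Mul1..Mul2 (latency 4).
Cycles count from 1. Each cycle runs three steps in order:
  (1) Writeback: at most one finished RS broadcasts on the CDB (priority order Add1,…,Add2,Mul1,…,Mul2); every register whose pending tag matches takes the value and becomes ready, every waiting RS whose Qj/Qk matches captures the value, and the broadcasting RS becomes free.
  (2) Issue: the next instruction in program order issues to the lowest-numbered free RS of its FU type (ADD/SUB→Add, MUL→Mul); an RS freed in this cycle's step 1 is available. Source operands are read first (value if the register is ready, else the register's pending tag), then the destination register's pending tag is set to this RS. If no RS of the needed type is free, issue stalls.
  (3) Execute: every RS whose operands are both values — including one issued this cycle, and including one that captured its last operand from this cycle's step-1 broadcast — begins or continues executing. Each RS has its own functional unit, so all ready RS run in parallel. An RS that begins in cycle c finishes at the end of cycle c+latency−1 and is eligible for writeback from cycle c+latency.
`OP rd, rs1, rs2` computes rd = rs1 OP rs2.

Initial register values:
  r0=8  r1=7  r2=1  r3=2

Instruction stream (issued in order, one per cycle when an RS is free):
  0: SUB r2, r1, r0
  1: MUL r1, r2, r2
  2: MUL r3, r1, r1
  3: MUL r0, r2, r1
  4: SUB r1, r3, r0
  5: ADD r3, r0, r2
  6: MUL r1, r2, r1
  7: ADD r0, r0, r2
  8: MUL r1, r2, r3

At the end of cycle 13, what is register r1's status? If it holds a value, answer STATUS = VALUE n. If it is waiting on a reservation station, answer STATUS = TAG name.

cycle 1: issue SUB r2<-Add1 // r0:8,r1:7,r2:Add1,r3:2
cycle 2: issue MUL r1<-Mul1 // r0:8,r1:Mul1,r2:Add1,r3:2
cycle 3: issue MUL r3<-Mul2 // r0:8,r1:Mul1,r2:Add1,r3:Mul2
cycle 4: CDB Add1=-1; stall // r0:8,r1:Mul1,r2:-1,r3:Mul2
cycle 5: stall // r0:8,r1:Mul1,r2:-1,r3:Mul2
cycle 6: stall // r0:8,r1:Mul1,r2:-1,r3:Mul2
cycle 7: stall // r0:8,r1:Mul1,r2:-1,r3:Mul2
cycle 8: CDB Mul1=1; issue MUL r0<-Mul1 // r0:Mul1,r1:1,r2:-1,r3:Mul2
cycle 9: issue SUB r1<-Add1 // r0:Mul1,r1:Add1,r2:-1,r3:Mul2
cycle 10: issue ADD r3<-Add2 // r0:Mul1,r1:Add1,r2:-1,r3:Add2
cycle 11: stall // r0:Mul1,r1:Add1,r2:-1,r3:Add2
cycle 12: CDB Mul1=-1; issue MUL r1<-Mul1 // r0:-1,r1:Mul1,r2:-1,r3:Add2
cycle 13: CDB Mul2=1; stall // r0:-1,r1:Mul1,r2:-1,r3:Add2

STATUS = TAG Mul1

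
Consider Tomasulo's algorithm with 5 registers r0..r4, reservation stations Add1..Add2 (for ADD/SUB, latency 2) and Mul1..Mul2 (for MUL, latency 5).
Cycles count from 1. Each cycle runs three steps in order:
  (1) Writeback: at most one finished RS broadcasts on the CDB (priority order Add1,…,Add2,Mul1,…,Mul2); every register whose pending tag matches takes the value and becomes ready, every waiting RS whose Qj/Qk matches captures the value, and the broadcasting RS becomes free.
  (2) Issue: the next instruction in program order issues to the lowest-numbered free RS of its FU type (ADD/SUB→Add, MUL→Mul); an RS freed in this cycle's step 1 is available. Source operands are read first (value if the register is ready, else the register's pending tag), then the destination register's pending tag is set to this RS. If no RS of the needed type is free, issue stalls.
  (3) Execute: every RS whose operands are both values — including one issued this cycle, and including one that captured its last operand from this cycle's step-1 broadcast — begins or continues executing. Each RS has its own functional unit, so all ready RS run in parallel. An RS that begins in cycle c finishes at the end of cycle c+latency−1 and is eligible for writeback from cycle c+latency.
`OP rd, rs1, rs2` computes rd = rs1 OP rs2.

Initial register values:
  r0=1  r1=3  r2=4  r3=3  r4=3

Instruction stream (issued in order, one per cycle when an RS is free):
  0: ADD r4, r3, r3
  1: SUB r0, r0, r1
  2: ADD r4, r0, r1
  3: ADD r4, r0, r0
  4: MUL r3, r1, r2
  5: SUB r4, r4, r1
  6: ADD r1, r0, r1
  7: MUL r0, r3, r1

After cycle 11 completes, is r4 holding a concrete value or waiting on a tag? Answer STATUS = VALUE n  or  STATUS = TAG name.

STATUS = VALUE -7

cycle 1: issue ADD r4<-Add1 // r0:1,r1:3,r2:4,r3:3,r4:Add1
cycle 2: issue SUB r0<-Add2 // r0:Add2,r1:3,r2:4,r3:3,r4:Add1
cycle 3: CDB Add1=6; issue ADD r4<-Add1 // r0:Add2,r1:3,r2:4,r3:3,r4:Add1
cycle 4: CDB Add2=-2; issue ADD r4<-Add2 // r0:-2,r1:3,r2:4,r3:3,r4:Add2
cycle 5: issue MUL r3<-Mul1 // r0:-2,r1:3,r2:4,r3:Mul1,r4:Add2
cycle 6: CDB Add1=1; issue SUB r4<-Add1 // r0:-2,r1:3,r2:4,r3:Mul1,r4:Add1
cycle 7: CDB Add2=-4; issue ADD r1<-Add2 // r0:-2,r1:Add2,r2:4,r3:Mul1,r4:Add1
cycle 8: issue MUL r0<-Mul2 // r0:Mul2,r1:Add2,r2:4,r3:Mul1,r4:Add1
cycle 9: CDB Add1=-7 // r0:Mul2,r1:Add2,r2:4,r3:Mul1,r4:-7
cycle 10: CDB Add2=1 // r0:Mul2,r1:1,r2:4,r3:Mul1,r4:-7
cycle 11: CDB Mul1=12 // r0:Mul2,r1:1,r2:4,r3:12,r4:-7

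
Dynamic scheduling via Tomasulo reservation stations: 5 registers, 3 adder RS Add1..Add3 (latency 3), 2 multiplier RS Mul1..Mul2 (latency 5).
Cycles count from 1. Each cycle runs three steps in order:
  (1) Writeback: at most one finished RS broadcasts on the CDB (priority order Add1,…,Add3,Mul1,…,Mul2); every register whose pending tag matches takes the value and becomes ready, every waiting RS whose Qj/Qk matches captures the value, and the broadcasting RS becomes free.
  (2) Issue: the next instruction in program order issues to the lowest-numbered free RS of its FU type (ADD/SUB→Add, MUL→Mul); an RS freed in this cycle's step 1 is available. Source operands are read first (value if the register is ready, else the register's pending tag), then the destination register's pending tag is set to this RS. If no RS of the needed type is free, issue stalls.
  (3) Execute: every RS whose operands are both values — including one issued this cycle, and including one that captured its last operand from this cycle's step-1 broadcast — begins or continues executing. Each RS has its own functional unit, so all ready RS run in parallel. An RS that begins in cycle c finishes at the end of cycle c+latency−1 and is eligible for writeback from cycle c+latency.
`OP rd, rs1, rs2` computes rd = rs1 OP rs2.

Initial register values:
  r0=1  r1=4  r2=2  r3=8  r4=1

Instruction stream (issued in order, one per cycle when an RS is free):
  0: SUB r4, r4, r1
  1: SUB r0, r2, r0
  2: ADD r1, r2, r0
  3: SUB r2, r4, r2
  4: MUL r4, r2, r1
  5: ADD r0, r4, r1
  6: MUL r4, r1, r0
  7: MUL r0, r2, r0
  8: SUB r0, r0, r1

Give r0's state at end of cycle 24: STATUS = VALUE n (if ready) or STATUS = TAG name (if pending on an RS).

cycle 1: issue SUB r4<-Add1 // r0:1,r1:4,r2:2,r3:8,r4:Add1
cycle 2: issue SUB r0<-Add2 // r0:Add2,r1:4,r2:2,r3:8,r4:Add1
cycle 3: issue ADD r1<-Add3 // r0:Add2,r1:Add3,r2:2,r3:8,r4:Add1
cycle 4: CDB Add1=-3; issue SUB r2<-Add1 // r0:Add2,r1:Add3,r2:Add1,r3:8,r4:-3
cycle 5: CDB Add2=1; issue MUL r4<-Mul1 // r0:1,r1:Add3,r2:Add1,r3:8,r4:Mul1
cycle 6: issue ADD r0<-Add2 // r0:Add2,r1:Add3,r2:Add1,r3:8,r4:Mul1
cycle 7: CDB Add1=-5; issue MUL r4<-Mul2 // r0:Add2,r1:Add3,r2:-5,r3:8,r4:Mul2
cycle 8: CDB Add3=3; stall // r0:Add2,r1:3,r2:-5,r3:8,r4:Mul2
cycle 9: stall // r0:Add2,r1:3,r2:-5,r3:8,r4:Mul2
cycle 10: stall // r0:Add2,r1:3,r2:-5,r3:8,r4:Mul2
cycle 11: stall // r0:Add2,r1:3,r2:-5,r3:8,r4:Mul2
cycle 12: stall // r0:Add2,r1:3,r2:-5,r3:8,r4:Mul2
cycle 13: CDB Mul1=-15; issue MUL r0<-Mul1 // r0:Mul1,r1:3,r2:-5,r3:8,r4:Mul2
cycle 14: issue SUB r0<-Add1 // r0:Add1,r1:3,r2:-5,r3:8,r4:Mul2
cycle 15: - // r0:Add1,r1:3,r2:-5,r3:8,r4:Mul2
cycle 16: CDB Add2=-12 // r0:Add1,r1:3,r2:-5,r3:8,r4:Mul2
cycle 17: - // r0:Add1,r1:3,r2:-5,r3:8,r4:Mul2
cycle 18: - // r0:Add1,r1:3,r2:-5,r3:8,r4:Mul2
cycle 19: - // r0:Add1,r1:3,r2:-5,r3:8,r4:Mul2
cycle 20: - // r0:Add1,r1:3,r2:-5,r3:8,r4:Mul2
cycle 21: CDB Mul1=60 // r0:Add1,r1:3,r2:-5,r3:8,r4:Mul2
cycle 22: CDB Mul2=-36 // r0:Add1,r1:3,r2:-5,r3:8,r4:-36
cycle 23: - // r0:Add1,r1:3,r2:-5,r3:8,r4:-36
cycle 24: CDB Add1=57 // r0:57,r1:3,r2:-5,r3:8,r4:-36

STATUS = VALUE 57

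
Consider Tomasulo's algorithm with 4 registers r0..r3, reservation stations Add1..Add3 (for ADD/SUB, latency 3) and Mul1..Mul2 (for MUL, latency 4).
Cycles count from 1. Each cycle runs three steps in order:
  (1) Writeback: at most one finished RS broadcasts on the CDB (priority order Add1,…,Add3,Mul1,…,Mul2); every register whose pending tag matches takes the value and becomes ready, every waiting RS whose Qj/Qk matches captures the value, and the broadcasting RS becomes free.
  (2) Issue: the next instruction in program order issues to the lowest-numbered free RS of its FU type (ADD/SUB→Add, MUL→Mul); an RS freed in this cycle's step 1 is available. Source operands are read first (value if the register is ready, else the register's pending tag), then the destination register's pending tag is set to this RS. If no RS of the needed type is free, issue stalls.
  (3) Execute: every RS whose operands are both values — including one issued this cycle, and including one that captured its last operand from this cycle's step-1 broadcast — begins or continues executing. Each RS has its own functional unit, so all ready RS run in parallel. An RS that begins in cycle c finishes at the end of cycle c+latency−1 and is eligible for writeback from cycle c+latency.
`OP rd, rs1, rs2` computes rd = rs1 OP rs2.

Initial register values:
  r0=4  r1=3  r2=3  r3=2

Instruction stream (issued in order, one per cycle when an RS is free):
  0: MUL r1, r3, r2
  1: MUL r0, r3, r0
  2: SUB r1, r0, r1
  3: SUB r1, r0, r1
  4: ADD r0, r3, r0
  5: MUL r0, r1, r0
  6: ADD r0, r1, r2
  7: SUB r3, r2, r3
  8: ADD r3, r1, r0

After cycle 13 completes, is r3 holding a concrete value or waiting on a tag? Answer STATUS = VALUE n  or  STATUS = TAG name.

STATUS = TAG Add2

  c1: issue MUL r1<-Mul1  regs: r0:4,r1:Mul1,r2:3,r3:2
  c2: issue MUL r0<-Mul2  regs: r0:Mul2,r1:Mul1,r2:3,r3:2
  c3: issue SUB r1<-Add1  regs: r0:Mul2,r1:Add1,r2:3,r3:2
  c4: issue SUB r1<-Add2  regs: r0:Mul2,r1:Add2,r2:3,r3:2
  c5: CDB Mul1=6; issue ADD r0<-Add3  regs: r0:Add3,r1:Add2,r2:3,r3:2
  c6: CDB Mul2=8; issue MUL r0<-Mul1  regs: r0:Mul1,r1:Add2,r2:3,r3:2
  c7: stall  regs: r0:Mul1,r1:Add2,r2:3,r3:2
  c8: stall  regs: r0:Mul1,r1:Add2,r2:3,r3:2
  c9: CDB Add1=2; issue ADD r0<-Add1  regs: r0:Add1,r1:Add2,r2:3,r3:2
  c10: CDB Add3=10; issue SUB r3<-Add3  regs: r0:Add1,r1:Add2,r2:3,r3:Add3
  c11: stall  regs: r0:Add1,r1:Add2,r2:3,r3:Add3
  c12: CDB Add2=6; issue ADD r3<-Add2  regs: r0:Add1,r1:6,r2:3,r3:Add2
  c13: CDB Add3=1  regs: r0:Add1,r1:6,r2:3,r3:Add2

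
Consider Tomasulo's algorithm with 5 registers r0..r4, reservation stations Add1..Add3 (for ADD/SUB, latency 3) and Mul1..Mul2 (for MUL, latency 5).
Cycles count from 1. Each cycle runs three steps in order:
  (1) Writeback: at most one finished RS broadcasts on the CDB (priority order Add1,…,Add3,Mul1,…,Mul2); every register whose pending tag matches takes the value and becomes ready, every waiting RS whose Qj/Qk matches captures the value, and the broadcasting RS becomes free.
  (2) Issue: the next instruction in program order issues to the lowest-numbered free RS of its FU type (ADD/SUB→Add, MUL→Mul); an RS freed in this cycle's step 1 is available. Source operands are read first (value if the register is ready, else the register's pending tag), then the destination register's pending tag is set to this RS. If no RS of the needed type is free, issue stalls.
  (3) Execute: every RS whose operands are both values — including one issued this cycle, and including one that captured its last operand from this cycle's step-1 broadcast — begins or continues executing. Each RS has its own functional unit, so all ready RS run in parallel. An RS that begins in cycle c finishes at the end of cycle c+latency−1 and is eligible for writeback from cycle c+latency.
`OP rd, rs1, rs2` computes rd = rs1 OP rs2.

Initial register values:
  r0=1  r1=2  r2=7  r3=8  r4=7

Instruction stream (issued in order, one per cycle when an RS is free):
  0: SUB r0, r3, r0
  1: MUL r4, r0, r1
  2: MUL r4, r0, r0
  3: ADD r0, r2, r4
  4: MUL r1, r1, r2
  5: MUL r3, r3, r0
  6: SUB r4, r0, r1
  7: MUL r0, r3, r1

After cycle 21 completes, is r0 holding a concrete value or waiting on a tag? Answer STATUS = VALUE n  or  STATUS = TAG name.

STATUS = TAG Mul1

  c1: issue SUB r0<-Add1  regs: r0:Add1,r1:2,r2:7,r3:8,r4:7
  c2: issue MUL r4<-Mul1  regs: r0:Add1,r1:2,r2:7,r3:8,r4:Mul1
  c3: issue MUL r4<-Mul2  regs: r0:Add1,r1:2,r2:7,r3:8,r4:Mul2
  c4: CDB Add1=7; issue ADD r0<-Add1  regs: r0:Add1,r1:2,r2:7,r3:8,r4:Mul2
  c5: stall  regs: r0:Add1,r1:2,r2:7,r3:8,r4:Mul2
  c6: stall  regs: r0:Add1,r1:2,r2:7,r3:8,r4:Mul2
  c7: stall  regs: r0:Add1,r1:2,r2:7,r3:8,r4:Mul2
  c8: stall  regs: r0:Add1,r1:2,r2:7,r3:8,r4:Mul2
  c9: CDB Mul1=14; issue MUL r1<-Mul1  regs: r0:Add1,r1:Mul1,r2:7,r3:8,r4:Mul2
  c10: CDB Mul2=49; issue MUL r3<-Mul2  regs: r0:Add1,r1:Mul1,r2:7,r3:Mul2,r4:49
  c11: issue SUB r4<-Add2  regs: r0:Add1,r1:Mul1,r2:7,r3:Mul2,r4:Add2
  c12: stall  regs: r0:Add1,r1:Mul1,r2:7,r3:Mul2,r4:Add2
  c13: CDB Add1=56; stall  regs: r0:56,r1:Mul1,r2:7,r3:Mul2,r4:Add2
  c14: CDB Mul1=14; issue MUL r0<-Mul1  regs: r0:Mul1,r1:14,r2:7,r3:Mul2,r4:Add2
  c15: -  regs: r0:Mul1,r1:14,r2:7,r3:Mul2,r4:Add2
  c16: -  regs: r0:Mul1,r1:14,r2:7,r3:Mul2,r4:Add2
  c17: CDB Add2=42  regs: r0:Mul1,r1:14,r2:7,r3:Mul2,r4:42
  c18: CDB Mul2=448  regs: r0:Mul1,r1:14,r2:7,r3:448,r4:42
  c19: -  regs: r0:Mul1,r1:14,r2:7,r3:448,r4:42
  c20: -  regs: r0:Mul1,r1:14,r2:7,r3:448,r4:42
  c21: -  regs: r0:Mul1,r1:14,r2:7,r3:448,r4:42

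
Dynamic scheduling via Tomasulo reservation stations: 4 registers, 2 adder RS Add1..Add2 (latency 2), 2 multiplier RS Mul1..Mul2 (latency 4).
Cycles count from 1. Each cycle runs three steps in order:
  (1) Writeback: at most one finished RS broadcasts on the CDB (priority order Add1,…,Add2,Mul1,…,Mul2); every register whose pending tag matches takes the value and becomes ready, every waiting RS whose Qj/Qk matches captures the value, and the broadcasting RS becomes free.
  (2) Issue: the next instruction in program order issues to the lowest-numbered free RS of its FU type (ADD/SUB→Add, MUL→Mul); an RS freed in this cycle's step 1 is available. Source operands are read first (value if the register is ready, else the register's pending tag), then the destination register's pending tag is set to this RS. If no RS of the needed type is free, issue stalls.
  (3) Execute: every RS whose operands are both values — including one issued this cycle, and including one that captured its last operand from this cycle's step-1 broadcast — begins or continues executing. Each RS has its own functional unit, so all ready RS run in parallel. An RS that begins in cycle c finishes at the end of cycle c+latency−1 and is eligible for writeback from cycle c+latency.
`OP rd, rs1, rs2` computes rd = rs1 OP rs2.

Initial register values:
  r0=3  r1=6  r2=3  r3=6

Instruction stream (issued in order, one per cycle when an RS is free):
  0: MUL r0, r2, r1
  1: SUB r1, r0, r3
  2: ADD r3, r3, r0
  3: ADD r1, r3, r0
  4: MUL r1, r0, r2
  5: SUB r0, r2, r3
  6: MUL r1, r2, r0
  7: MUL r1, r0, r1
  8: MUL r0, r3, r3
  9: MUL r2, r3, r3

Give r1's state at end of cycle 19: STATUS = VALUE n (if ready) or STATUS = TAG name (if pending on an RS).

c1: issue MUL r0<-Mul1 | r0:Mul1,r1:6,r2:3,r3:6
c2: issue SUB r1<-Add1 | r0:Mul1,r1:Add1,r2:3,r3:6
c3: issue ADD r3<-Add2 | r0:Mul1,r1:Add1,r2:3,r3:Add2
c4: stall | r0:Mul1,r1:Add1,r2:3,r3:Add2
c5: CDB Mul1=18; stall | r0:18,r1:Add1,r2:3,r3:Add2
c6: stall | r0:18,r1:Add1,r2:3,r3:Add2
c7: CDB Add1=12; issue ADD r1<-Add1 | r0:18,r1:Add1,r2:3,r3:Add2
c8: CDB Add2=24; issue MUL r1<-Mul1 | r0:18,r1:Mul1,r2:3,r3:24
c9: issue SUB r0<-Add2 | r0:Add2,r1:Mul1,r2:3,r3:24
c10: CDB Add1=42; issue MUL r1<-Mul2 | r0:Add2,r1:Mul2,r2:3,r3:24
c11: CDB Add2=-21; stall | r0:-21,r1:Mul2,r2:3,r3:24
c12: CDB Mul1=54; issue MUL r1<-Mul1 | r0:-21,r1:Mul1,r2:3,r3:24
c13: stall | r0:-21,r1:Mul1,r2:3,r3:24
c14: stall | r0:-21,r1:Mul1,r2:3,r3:24
c15: CDB Mul2=-63; issue MUL r0<-Mul2 | r0:Mul2,r1:Mul1,r2:3,r3:24
c16: stall | r0:Mul2,r1:Mul1,r2:3,r3:24
c17: stall | r0:Mul2,r1:Mul1,r2:3,r3:24
c18: stall | r0:Mul2,r1:Mul1,r2:3,r3:24
c19: CDB Mul1=1323; issue MUL r2<-Mul1 | r0:Mul2,r1:1323,r2:Mul1,r3:24

STATUS = VALUE 1323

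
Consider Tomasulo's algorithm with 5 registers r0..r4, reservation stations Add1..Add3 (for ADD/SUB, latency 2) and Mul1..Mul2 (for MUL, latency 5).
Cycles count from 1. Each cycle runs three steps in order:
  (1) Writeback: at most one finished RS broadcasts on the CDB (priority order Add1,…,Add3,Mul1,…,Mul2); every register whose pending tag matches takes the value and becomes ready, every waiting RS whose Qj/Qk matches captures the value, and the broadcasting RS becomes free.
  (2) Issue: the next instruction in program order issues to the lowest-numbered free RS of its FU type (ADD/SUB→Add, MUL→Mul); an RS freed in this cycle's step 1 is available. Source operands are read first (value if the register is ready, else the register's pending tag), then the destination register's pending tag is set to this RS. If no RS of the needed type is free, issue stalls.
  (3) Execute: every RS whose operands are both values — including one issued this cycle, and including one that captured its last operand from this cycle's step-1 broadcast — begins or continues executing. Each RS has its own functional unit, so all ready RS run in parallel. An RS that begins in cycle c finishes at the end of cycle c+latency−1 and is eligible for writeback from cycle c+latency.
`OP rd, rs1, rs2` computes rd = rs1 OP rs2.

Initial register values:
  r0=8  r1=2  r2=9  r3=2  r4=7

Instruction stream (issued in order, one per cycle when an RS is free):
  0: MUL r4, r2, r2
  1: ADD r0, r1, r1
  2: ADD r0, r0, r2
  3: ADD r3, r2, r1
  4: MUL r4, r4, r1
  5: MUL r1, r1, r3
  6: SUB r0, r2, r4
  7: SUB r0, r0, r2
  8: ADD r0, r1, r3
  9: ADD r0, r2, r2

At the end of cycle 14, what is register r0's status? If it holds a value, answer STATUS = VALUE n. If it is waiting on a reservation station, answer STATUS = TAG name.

STATUS = TAG Add3

c1: issue MUL r4<-Mul1 | r0:8,r1:2,r2:9,r3:2,r4:Mul1
c2: issue ADD r0<-Add1 | r0:Add1,r1:2,r2:9,r3:2,r4:Mul1
c3: issue ADD r0<-Add2 | r0:Add2,r1:2,r2:9,r3:2,r4:Mul1
c4: CDB Add1=4; issue ADD r3<-Add1 | r0:Add2,r1:2,r2:9,r3:Add1,r4:Mul1
c5: issue MUL r4<-Mul2 | r0:Add2,r1:2,r2:9,r3:Add1,r4:Mul2
c6: CDB Add1=11; stall | r0:Add2,r1:2,r2:9,r3:11,r4:Mul2
c7: CDB Add2=13; stall | r0:13,r1:2,r2:9,r3:11,r4:Mul2
c8: CDB Mul1=81; issue MUL r1<-Mul1 | r0:13,r1:Mul1,r2:9,r3:11,r4:Mul2
c9: issue SUB r0<-Add1 | r0:Add1,r1:Mul1,r2:9,r3:11,r4:Mul2
c10: issue SUB r0<-Add2 | r0:Add2,r1:Mul1,r2:9,r3:11,r4:Mul2
c11: issue ADD r0<-Add3 | r0:Add3,r1:Mul1,r2:9,r3:11,r4:Mul2
c12: stall | r0:Add3,r1:Mul1,r2:9,r3:11,r4:Mul2
c13: CDB Mul1=22; stall | r0:Add3,r1:22,r2:9,r3:11,r4:Mul2
c14: CDB Mul2=162; stall | r0:Add3,r1:22,r2:9,r3:11,r4:162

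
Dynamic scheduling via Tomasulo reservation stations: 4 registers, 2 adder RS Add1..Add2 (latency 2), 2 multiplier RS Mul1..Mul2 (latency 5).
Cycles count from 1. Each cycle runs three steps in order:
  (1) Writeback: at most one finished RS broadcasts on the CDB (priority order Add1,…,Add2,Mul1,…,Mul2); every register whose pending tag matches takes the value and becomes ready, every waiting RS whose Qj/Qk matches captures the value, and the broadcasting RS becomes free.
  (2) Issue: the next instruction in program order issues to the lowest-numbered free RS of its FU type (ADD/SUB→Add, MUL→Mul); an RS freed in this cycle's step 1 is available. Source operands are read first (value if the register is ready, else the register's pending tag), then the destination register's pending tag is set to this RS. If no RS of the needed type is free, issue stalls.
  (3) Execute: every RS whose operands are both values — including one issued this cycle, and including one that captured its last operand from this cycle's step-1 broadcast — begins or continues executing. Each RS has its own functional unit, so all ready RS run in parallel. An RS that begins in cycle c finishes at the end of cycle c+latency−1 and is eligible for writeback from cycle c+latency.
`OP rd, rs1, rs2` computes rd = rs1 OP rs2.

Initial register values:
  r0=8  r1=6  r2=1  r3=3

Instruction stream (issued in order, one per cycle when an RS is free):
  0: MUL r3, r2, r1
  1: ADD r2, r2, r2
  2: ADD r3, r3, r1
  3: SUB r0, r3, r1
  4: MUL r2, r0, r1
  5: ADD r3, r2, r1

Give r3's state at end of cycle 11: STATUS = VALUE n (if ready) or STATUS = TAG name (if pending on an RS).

  c1: issue MUL r3<-Mul1  regs: r0:8,r1:6,r2:1,r3:Mul1
  c2: issue ADD r2<-Add1  regs: r0:8,r1:6,r2:Add1,r3:Mul1
  c3: issue ADD r3<-Add2  regs: r0:8,r1:6,r2:Add1,r3:Add2
  c4: CDB Add1=2; issue SUB r0<-Add1  regs: r0:Add1,r1:6,r2:2,r3:Add2
  c5: issue MUL r2<-Mul2  regs: r0:Add1,r1:6,r2:Mul2,r3:Add2
  c6: CDB Mul1=6; stall  regs: r0:Add1,r1:6,r2:Mul2,r3:Add2
  c7: stall  regs: r0:Add1,r1:6,r2:Mul2,r3:Add2
  c8: CDB Add2=12; issue ADD r3<-Add2  regs: r0:Add1,r1:6,r2:Mul2,r3:Add2
  c9: -  regs: r0:Add1,r1:6,r2:Mul2,r3:Add2
  c10: CDB Add1=6  regs: r0:6,r1:6,r2:Mul2,r3:Add2
  c11: -  regs: r0:6,r1:6,r2:Mul2,r3:Add2

STATUS = TAG Add2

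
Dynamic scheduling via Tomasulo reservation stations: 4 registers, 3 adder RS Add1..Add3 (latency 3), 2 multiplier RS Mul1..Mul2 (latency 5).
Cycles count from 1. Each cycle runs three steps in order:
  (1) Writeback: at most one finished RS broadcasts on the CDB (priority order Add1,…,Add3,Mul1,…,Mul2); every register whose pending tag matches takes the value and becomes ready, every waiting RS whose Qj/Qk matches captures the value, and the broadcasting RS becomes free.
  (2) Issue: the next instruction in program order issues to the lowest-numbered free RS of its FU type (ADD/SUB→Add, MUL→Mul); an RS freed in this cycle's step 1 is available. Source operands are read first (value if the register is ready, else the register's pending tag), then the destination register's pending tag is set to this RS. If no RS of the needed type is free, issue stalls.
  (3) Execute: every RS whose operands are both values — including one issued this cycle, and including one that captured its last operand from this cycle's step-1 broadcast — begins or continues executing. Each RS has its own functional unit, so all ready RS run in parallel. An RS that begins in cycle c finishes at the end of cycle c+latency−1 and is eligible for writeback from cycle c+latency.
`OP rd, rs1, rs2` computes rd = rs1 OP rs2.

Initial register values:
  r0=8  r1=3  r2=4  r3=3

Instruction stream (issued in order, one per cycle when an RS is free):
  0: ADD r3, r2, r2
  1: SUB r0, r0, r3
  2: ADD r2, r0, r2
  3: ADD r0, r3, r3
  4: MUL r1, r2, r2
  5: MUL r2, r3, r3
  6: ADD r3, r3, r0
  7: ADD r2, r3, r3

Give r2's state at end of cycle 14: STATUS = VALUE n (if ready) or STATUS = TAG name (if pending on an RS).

cycle 1: issue ADD r3<-Add1 // r0:8,r1:3,r2:4,r3:Add1
cycle 2: issue SUB r0<-Add2 // r0:Add2,r1:3,r2:4,r3:Add1
cycle 3: issue ADD r2<-Add3 // r0:Add2,r1:3,r2:Add3,r3:Add1
cycle 4: CDB Add1=8; issue ADD r0<-Add1 // r0:Add1,r1:3,r2:Add3,r3:8
cycle 5: issue MUL r1<-Mul1 // r0:Add1,r1:Mul1,r2:Add3,r3:8
cycle 6: issue MUL r2<-Mul2 // r0:Add1,r1:Mul1,r2:Mul2,r3:8
cycle 7: CDB Add1=16; issue ADD r3<-Add1 // r0:16,r1:Mul1,r2:Mul2,r3:Add1
cycle 8: CDB Add2=0; issue ADD r2<-Add2 // r0:16,r1:Mul1,r2:Add2,r3:Add1
cycle 9: - // r0:16,r1:Mul1,r2:Add2,r3:Add1
cycle 10: CDB Add1=24 // r0:16,r1:Mul1,r2:Add2,r3:24
cycle 11: CDB Add3=4 // r0:16,r1:Mul1,r2:Add2,r3:24
cycle 12: CDB Mul2=64 // r0:16,r1:Mul1,r2:Add2,r3:24
cycle 13: CDB Add2=48 // r0:16,r1:Mul1,r2:48,r3:24
cycle 14: - // r0:16,r1:Mul1,r2:48,r3:24

STATUS = VALUE 48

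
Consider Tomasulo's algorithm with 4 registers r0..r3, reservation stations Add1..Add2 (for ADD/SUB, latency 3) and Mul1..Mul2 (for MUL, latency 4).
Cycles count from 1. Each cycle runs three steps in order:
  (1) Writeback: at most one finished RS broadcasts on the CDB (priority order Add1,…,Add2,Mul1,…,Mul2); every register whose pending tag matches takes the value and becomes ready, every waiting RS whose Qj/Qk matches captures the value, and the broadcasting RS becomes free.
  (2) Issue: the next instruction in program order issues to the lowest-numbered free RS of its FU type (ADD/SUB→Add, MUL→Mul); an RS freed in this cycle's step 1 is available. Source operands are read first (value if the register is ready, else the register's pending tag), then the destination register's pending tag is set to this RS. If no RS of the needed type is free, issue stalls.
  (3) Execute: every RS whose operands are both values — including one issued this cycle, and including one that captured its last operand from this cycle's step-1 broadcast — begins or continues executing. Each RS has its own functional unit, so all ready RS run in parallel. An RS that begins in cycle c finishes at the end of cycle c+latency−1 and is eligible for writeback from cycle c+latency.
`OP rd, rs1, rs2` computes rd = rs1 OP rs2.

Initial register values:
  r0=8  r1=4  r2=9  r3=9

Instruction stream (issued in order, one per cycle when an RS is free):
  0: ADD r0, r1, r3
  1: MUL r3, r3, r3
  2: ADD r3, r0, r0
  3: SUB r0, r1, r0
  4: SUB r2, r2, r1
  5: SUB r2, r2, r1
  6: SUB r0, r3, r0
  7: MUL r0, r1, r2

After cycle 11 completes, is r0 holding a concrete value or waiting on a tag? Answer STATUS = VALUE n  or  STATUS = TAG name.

STATUS = TAG Mul1

  c1: issue ADD r0<-Add1  regs: r0:Add1,r1:4,r2:9,r3:9
  c2: issue MUL r3<-Mul1  regs: r0:Add1,r1:4,r2:9,r3:Mul1
  c3: issue ADD r3<-Add2  regs: r0:Add1,r1:4,r2:9,r3:Add2
  c4: CDB Add1=13; issue SUB r0<-Add1  regs: r0:Add1,r1:4,r2:9,r3:Add2
  c5: stall  regs: r0:Add1,r1:4,r2:9,r3:Add2
  c6: CDB Mul1=81; stall  regs: r0:Add1,r1:4,r2:9,r3:Add2
  c7: CDB Add1=-9; issue SUB r2<-Add1  regs: r0:-9,r1:4,r2:Add1,r3:Add2
  c8: CDB Add2=26; issue SUB r2<-Add2  regs: r0:-9,r1:4,r2:Add2,r3:26
  c9: stall  regs: r0:-9,r1:4,r2:Add2,r3:26
  c10: CDB Add1=5; issue SUB r0<-Add1  regs: r0:Add1,r1:4,r2:Add2,r3:26
  c11: issue MUL r0<-Mul1  regs: r0:Mul1,r1:4,r2:Add2,r3:26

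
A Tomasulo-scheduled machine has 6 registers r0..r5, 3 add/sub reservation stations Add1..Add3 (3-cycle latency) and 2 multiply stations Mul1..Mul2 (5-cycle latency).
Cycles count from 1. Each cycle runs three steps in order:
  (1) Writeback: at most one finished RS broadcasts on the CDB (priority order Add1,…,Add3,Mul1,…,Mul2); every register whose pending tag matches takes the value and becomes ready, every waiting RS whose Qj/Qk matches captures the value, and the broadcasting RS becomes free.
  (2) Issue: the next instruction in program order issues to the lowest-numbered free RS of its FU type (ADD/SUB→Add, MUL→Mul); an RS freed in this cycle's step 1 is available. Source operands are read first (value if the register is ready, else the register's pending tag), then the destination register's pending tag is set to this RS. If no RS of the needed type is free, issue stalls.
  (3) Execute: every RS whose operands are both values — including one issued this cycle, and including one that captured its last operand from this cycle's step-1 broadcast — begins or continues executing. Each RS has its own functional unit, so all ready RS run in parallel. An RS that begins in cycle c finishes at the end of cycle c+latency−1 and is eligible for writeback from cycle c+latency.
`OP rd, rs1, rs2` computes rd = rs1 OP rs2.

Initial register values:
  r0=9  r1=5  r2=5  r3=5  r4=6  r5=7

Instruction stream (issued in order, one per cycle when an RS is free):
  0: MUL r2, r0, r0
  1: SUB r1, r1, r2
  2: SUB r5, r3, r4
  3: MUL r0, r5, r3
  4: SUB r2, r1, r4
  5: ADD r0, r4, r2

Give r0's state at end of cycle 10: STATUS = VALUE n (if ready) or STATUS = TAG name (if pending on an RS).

cycle 1: issue MUL r2<-Mul1 // r0:9,r1:5,r2:Mul1,r3:5,r4:6,r5:7
cycle 2: issue SUB r1<-Add1 // r0:9,r1:Add1,r2:Mul1,r3:5,r4:6,r5:7
cycle 3: issue SUB r5<-Add2 // r0:9,r1:Add1,r2:Mul1,r3:5,r4:6,r5:Add2
cycle 4: issue MUL r0<-Mul2 // r0:Mul2,r1:Add1,r2:Mul1,r3:5,r4:6,r5:Add2
cycle 5: issue SUB r2<-Add3 // r0:Mul2,r1:Add1,r2:Add3,r3:5,r4:6,r5:Add2
cycle 6: CDB Add2=-1; issue ADD r0<-Add2 // r0:Add2,r1:Add1,r2:Add3,r3:5,r4:6,r5:-1
cycle 7: CDB Mul1=81 // r0:Add2,r1:Add1,r2:Add3,r3:5,r4:6,r5:-1
cycle 8: - // r0:Add2,r1:Add1,r2:Add3,r3:5,r4:6,r5:-1
cycle 9: - // r0:Add2,r1:Add1,r2:Add3,r3:5,r4:6,r5:-1
cycle 10: CDB Add1=-76 // r0:Add2,r1:-76,r2:Add3,r3:5,r4:6,r5:-1

STATUS = TAG Add2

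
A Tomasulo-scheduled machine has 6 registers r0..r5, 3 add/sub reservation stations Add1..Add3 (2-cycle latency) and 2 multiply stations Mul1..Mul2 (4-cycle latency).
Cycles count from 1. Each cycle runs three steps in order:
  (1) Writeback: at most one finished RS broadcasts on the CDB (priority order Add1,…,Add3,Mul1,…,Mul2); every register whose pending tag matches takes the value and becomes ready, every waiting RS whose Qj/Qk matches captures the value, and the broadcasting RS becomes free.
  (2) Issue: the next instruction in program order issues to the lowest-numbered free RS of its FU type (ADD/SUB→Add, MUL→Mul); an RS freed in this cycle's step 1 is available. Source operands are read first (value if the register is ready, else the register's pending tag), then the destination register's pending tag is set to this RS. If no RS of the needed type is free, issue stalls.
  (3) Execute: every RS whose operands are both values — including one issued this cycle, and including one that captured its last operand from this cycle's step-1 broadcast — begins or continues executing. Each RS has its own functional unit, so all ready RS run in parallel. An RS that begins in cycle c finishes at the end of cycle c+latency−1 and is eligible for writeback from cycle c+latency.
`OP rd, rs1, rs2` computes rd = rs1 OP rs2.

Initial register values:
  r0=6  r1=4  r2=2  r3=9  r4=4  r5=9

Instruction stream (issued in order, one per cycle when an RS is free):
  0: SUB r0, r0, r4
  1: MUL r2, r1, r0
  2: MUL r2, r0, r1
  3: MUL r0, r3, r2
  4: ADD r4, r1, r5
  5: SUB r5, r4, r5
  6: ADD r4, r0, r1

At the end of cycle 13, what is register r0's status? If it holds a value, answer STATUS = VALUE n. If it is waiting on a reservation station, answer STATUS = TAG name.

  c1: issue SUB r0<-Add1  regs: r0:Add1,r1:4,r2:2,r3:9,r4:4,r5:9
  c2: issue MUL r2<-Mul1  regs: r0:Add1,r1:4,r2:Mul1,r3:9,r4:4,r5:9
  c3: CDB Add1=2; issue MUL r2<-Mul2  regs: r0:2,r1:4,r2:Mul2,r3:9,r4:4,r5:9
  c4: stall  regs: r0:2,r1:4,r2:Mul2,r3:9,r4:4,r5:9
  c5: stall  regs: r0:2,r1:4,r2:Mul2,r3:9,r4:4,r5:9
  c6: stall  regs: r0:2,r1:4,r2:Mul2,r3:9,r4:4,r5:9
  c7: CDB Mul1=8; issue MUL r0<-Mul1  regs: r0:Mul1,r1:4,r2:Mul2,r3:9,r4:4,r5:9
  c8: CDB Mul2=8; issue ADD r4<-Add1  regs: r0:Mul1,r1:4,r2:8,r3:9,r4:Add1,r5:9
  c9: issue SUB r5<-Add2  regs: r0:Mul1,r1:4,r2:8,r3:9,r4:Add1,r5:Add2
  c10: CDB Add1=13; issue ADD r4<-Add1  regs: r0:Mul1,r1:4,r2:8,r3:9,r4:Add1,r5:Add2
  c11: -  regs: r0:Mul1,r1:4,r2:8,r3:9,r4:Add1,r5:Add2
  c12: CDB Add2=4  regs: r0:Mul1,r1:4,r2:8,r3:9,r4:Add1,r5:4
  c13: CDB Mul1=72  regs: r0:72,r1:4,r2:8,r3:9,r4:Add1,r5:4

STATUS = VALUE 72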